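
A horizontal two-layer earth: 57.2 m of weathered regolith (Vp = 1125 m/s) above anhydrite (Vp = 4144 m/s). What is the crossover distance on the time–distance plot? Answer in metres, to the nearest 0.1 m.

151.1 m

x_cross = 2h·√((V₂+V₁)/(V₂−V₁)).
(V₂+V₁)/(V₂−V₁) = (4144+1125)/(4144−1125) = 1.7453; √ = 1.3211.
x_cross = 2·57.2·1.3211 = 151.13 m.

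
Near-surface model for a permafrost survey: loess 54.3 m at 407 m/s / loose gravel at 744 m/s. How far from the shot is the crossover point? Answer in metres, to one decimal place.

x_cross = 2h·√((V₂+V₁)/(V₂−V₁)).
(V₂+V₁)/(V₂−V₁) = (744+407)/(744−407) = 3.4154; √ = 1.8481.
x_cross = 2·54.3·1.8481 = 200.70 m.

200.7 m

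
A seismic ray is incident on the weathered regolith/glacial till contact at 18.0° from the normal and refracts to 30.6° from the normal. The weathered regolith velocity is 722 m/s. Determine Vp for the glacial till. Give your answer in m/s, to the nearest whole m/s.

1189 m/s

sin 18.0° = 0.3090; sin 30.6° = 0.5090.
V₂ = V₁·(sin θ₂/sin θ₁) = 722·(0.5090/0.3090) = 1189.35 m/s.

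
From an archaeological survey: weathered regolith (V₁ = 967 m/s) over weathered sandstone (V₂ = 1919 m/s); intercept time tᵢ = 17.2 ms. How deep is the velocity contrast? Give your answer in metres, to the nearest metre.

10 m

θ_c = arcsin(967/1919) = 30.26°; cos θ_c = 0.8638.
tᵢ = 2h cos θ_c/V₁ ⇒ h = tᵢ·V₁/(2 cos θ_c) = 0.0172·967/(2·0.8638) = 9.63 m.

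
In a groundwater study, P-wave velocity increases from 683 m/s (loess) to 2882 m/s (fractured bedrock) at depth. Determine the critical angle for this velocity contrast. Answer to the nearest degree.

14°

Critical incidence: sin θ_c = V₁/V₂ = 683/2882 = 0.2370.
θ_c = arcsin 0.2370 = 13.71°.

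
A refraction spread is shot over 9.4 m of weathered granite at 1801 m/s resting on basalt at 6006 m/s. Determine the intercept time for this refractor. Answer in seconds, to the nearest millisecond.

θ_c = arcsin(V₁/V₂) = arcsin(1801/6006) = 17.45°; cos θ_c = 0.9540.
tᵢ = 2h·cos θ_c / V₁ = 2·9.4·0.9540 / 1801 = 0.00996 s.

0.010 s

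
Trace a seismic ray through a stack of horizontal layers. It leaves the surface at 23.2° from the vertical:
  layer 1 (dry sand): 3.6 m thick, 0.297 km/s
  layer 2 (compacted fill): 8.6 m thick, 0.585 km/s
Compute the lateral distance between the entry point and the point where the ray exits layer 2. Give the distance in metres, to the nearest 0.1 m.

12.1 m

p = sin θ₁/V₁ = sin 23.2°/0.297 = 1.3264e+00 s/km is conserved through the stack.
Layer 1: θ = 23.20°; offset = 3.6·tan 23.20° = 1.543 m.
Layer 2: sin θ = p·0.585 = 0.7759 → θ = 50.89°; offset = 8.6·tan 50.89° = 10.579 m.
Summing the layer offsets gives 12.122 m.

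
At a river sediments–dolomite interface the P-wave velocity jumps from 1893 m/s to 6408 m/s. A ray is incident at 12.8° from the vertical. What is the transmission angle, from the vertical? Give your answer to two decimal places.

48.59°

sin θ₁/V₁ = sin θ₂/V₂ ⇒ sin θ₂ = 6408·sin 12.8°/1893 = 6408·0.2215/1893 = 0.7500.
θ₂ = sin⁻¹(0.7500) = 48.59° (from vertical).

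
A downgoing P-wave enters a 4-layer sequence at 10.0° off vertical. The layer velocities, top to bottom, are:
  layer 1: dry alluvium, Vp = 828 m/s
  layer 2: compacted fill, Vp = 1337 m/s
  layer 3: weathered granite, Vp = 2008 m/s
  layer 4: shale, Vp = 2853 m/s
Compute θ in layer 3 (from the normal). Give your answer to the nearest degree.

25°

Ray parameter p = sin 10.0° / 828 = 2.0972e-04 s/m.
sin θ_3 = p·V_3 = 2.0972e-04 × 2008 = 0.4211.
θ_3 = arcsin 0.4211 = 24.91°.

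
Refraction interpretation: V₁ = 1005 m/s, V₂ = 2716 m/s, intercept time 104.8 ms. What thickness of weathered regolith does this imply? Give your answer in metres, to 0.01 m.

56.69 m

h = tᵢ·V₁·V₂ / (2·√(V₂²−V₁²)).
√(V₂²−V₁²) = √(2716² − 1005²) = 2523.2 m/s.
h = 0.1048 s × 1005 × 2716 / (2 × 2523.2) = 56.69 m.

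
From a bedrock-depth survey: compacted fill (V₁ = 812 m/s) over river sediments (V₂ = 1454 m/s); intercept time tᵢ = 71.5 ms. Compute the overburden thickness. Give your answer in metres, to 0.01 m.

θ_c = arcsin(812/1454) = 33.95°; cos θ_c = 0.8295.
tᵢ = 2h cos θ_c/V₁ ⇒ h = tᵢ·V₁/(2 cos θ_c) = 0.0715·812/(2·0.8295) = 34.99 m.

34.99 m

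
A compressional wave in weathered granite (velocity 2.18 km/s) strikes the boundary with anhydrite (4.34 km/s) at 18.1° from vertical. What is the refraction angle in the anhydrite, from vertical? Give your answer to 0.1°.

Snell's law: sin θ₂ = (V₂/V₁)·sin θ₁ = (4.34/2.18)·sin 18.1° = 0.6185.
θ₂ = arcsin 0.6185 = 38.21° from the normal.

38.2°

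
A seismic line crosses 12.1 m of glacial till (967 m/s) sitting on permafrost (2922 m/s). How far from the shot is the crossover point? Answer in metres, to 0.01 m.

34.13 m

x_cross = 2h·√((V₂+V₁)/(V₂−V₁)).
(V₂+V₁)/(V₂−V₁) = (2922+967)/(2922−967) = 1.9893; √ = 1.4104.
x_cross = 2·12.1·1.4104 = 34.13 m.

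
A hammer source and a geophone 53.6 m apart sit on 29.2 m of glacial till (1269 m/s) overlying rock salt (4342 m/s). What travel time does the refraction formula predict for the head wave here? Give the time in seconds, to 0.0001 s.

0.0564 s

t = x/V₂ + 2h·√(V₂²−V₁²)/(V₁V₂).
√(V₂²−V₁²) = √(4342²−1269²) = 4152.4 m/s; delay term = 2·29.2·4152.4/(1269·4342) = 0.04401 s.
t = 53.6/4342 + 0.04401 = 0.05636 s.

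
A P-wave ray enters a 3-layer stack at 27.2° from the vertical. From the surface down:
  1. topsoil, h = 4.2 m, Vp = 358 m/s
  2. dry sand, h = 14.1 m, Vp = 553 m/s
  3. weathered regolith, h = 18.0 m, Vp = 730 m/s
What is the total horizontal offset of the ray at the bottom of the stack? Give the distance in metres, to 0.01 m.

Apply Snell's law at each interface; in layer i the horizontal offset is hᵢ·tan θᵢ.
Layer 1: θ = 27.20°; offset = 4.2·tan 27.20° = 2.1585 m.
Layer 2: sin θ = 553·sin 27.2°/358 = 0.7061, θ = 44.92°; offset = 14.1·tan 44.92° = 14.0590 m.
Layer 3: sin θ = 730·sin 27.2°/358 = 0.9321, θ = 68.76°; offset = 18.0·tan 68.76° = 46.3109 m.
Σ offsets = 62.5284 m.

62.53 m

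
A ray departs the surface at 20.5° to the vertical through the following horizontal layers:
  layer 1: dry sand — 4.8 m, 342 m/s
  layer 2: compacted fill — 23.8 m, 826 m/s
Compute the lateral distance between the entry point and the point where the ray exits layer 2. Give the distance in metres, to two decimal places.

39.53 m

Ray parameter p = sin 20.5° / 342 m/s = 1.0240e-03 s/m.
Layer 1: θ = 20.50°; offset = 4.8·tan 20.50° = 1.7946 m.
Layer 2: sin θ = p·826 = 0.8458 → θ = 57.76°; offset = 23.8·tan 57.76° = 37.7356 m.
Summing the layer offsets gives 39.5302 m.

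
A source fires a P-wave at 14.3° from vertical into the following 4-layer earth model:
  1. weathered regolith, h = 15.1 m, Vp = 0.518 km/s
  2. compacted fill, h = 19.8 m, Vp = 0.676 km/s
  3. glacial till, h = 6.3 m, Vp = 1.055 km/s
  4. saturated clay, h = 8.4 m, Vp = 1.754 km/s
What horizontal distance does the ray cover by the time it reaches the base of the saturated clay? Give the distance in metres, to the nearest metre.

27 m

p = sin θ₁/V₁ = sin 14.3°/0.518 = 4.7683e-01 s/km is conserved through the stack.
Layer 1: θ = 14.30°; offset = 15.1·tan 14.30° = 3.849 m.
Layer 2: sin θ = p·0.676 = 0.3223 → θ = 18.80°; offset = 19.8·tan 18.80° = 6.742 m.
Layer 3: sin θ = p·1.055 = 0.5031 → θ = 30.20°; offset = 6.3·tan 30.20° = 3.667 m.
Layer 4: sin θ = p·1.754 = 0.8364 → θ = 56.76°; offset = 8.4·tan 56.76° = 12.816 m.
Summing the layer offsets gives 27.074 m.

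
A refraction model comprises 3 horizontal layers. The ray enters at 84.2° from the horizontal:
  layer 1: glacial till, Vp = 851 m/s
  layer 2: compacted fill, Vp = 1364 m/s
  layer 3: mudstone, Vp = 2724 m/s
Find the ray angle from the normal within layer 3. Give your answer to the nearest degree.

From the normal: θ₁ = 90° − 84.2° = 5.8°.
Ray parameter p = sin 5.8° / 851 = 1.1875e-04 s/m.
sin θ_3 = p·V_3 = 1.1875e-04 × 2724 = 0.3235.
θ_3 = arcsin 0.3235 = 18.87°.

19°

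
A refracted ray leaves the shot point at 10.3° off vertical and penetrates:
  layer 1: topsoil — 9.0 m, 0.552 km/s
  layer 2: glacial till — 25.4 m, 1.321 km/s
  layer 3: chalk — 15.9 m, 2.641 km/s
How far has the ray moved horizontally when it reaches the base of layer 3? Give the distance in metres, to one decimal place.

39.9 m

Apply Snell's law at each interface; in layer i the horizontal offset is hᵢ·tan θᵢ.
Layer 1: θ = 10.30°; offset = 9.0·tan 10.30° = 1.636 m.
Layer 2: sin θ = 1.321·sin 10.3°/0.552 = 0.4279, θ = 25.33°; offset = 25.4·tan 25.33° = 12.025 m.
Layer 3: sin θ = 2.641·sin 10.3°/0.552 = 0.8555, θ = 58.81°; offset = 15.9·tan 58.81° = 26.266 m.
Σ offsets = 39.926 m.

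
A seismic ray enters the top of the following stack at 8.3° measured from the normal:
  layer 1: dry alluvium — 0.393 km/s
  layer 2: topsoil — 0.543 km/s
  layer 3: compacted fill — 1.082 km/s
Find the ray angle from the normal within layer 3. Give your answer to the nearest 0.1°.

23.4°

Snell's law across each interface conserves sin θ / V, so sin θ_3 = V_3·sin θ₁/V₁.
sin θ_3 = 1.082 × sin 8.3° / 0.393 = 0.3974.
θ_3 = arcsin 0.3974 = 23.42°.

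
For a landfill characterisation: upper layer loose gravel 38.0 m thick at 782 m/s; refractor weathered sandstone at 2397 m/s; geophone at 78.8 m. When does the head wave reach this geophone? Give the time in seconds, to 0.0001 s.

t = x/V₂ + 2h·√(V₂²−V₁²)/(V₁V₂).
√(V₂²−V₁²) = √(2397²−782²) = 2265.9 m/s; delay term = 2·38.0·2265.9/(782·2397) = 0.09187 s.
t = 78.8/2397 + 0.09187 = 0.12474 s.

0.1247 s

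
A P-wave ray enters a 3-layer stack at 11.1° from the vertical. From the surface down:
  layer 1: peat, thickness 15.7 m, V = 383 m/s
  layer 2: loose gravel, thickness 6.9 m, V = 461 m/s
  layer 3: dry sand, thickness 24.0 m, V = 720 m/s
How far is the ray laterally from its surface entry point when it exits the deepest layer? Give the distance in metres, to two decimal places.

14.04 m

Apply Snell's law at each interface; in layer i the horizontal offset is hᵢ·tan θᵢ.
Layer 1: θ = 11.10°; offset = 15.7·tan 11.10° = 3.0802 m.
Layer 2: sin θ = 461·sin 11.1°/383 = 0.2317, θ = 13.40°; offset = 6.9·tan 13.40° = 1.6437 m.
Layer 3: sin θ = 720·sin 11.1°/383 = 0.3619, θ = 21.22°; offset = 24.0·tan 21.22° = 9.3178 m.
Summing the layer offsets gives 14.0417 m.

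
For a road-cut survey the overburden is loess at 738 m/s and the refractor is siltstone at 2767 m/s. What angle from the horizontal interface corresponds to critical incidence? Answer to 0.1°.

74.5°

At critical incidence the refracted ray runs along the interface (θ₂ = 90°), so sin θ_c = V₁/V₂.
θ_c = arcsin(738/2767) = arcsin 0.2667 = 15.47°.
Measured from the interface: 90° − 15.47° = 74.53°.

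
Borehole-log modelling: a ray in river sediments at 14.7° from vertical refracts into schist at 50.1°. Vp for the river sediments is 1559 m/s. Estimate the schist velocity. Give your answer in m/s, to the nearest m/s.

4713 m/s

Snell's law: sin 14.7°/V₁ = sin 50.1°/V₂.
V₂ = V₁·sin 50.1°/sin 14.7° = 1559 × 3.0232 = 4713.19 m/s.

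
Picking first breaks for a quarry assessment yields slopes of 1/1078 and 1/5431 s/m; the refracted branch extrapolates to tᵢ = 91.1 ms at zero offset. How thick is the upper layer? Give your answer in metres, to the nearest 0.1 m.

h = tᵢ·V₁·V₂ / (2·√(V₂²−V₁²)).
√(V₂²−V₁²) = √(5431² − 1078²) = 5322.9 m/s.
h = 0.0911 s × 1078 × 5431 / (2 × 5322.9) = 50.10 m.

50.1 m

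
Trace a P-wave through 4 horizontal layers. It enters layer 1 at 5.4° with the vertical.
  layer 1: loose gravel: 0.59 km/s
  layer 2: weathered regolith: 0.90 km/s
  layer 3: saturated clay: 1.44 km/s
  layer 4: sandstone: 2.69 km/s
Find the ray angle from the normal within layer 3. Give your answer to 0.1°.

13.3°

Ray parameter p = sin 5.4° / 0.59 = 1.5951e-01 s/km.
sin θ_3 = p·V_3 = 1.5951e-01 × 1.44 = 0.2297.
θ_3 = arcsin 0.2297 = 13.28°.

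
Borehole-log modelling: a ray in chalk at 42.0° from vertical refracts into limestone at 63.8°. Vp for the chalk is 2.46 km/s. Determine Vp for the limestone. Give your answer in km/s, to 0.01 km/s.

Snell's law: sin 42.0°/V₁ = sin 63.8°/V₂.
V₂ = V₁·sin 63.8°/sin 42.0° = 2.46 × 1.3409 = 3.30 km/s.

3.30 km/s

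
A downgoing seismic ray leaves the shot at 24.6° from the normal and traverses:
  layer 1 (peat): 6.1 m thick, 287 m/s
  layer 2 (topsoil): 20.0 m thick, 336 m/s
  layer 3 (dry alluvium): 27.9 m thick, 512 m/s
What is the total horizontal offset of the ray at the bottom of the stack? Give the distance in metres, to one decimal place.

Ray parameter p = sin 24.6° / 287 m/s = 1.4505e-03 s/m.
Layer 1: θ = 24.60°; offset = 6.1·tan 24.60° = 2.793 m.
Layer 2: sin θ = p·336 = 0.4874 → θ = 29.17°; offset = 20.0·tan 29.17° = 11.162 m.
Layer 3: sin θ = p·512 = 0.7426 → θ = 47.96°; offset = 27.9·tan 47.96° = 30.939 m.
Summing the layer offsets gives 44.894 m.

44.9 m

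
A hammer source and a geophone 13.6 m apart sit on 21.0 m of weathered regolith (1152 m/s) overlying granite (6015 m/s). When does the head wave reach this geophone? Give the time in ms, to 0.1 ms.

38.0 ms

t = x/V₂ + 2h·√(V₂²−V₁²)/(V₁V₂).
√(V₂²−V₁²) = √(6015²−1152²) = 5903.7 m/s; delay term = 2·21.0·5903.7/(1152·6015) = 0.03578 s.
t = 13.6/6015 + 0.03578 = 0.03804 s.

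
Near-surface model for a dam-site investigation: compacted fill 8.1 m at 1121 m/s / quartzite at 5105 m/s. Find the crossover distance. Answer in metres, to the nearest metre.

20 m

θ_c = arcsin(1121/5105) = 12.68°, so cos θ_c = 0.9756 and tᵢ = 2h cos θ_c/V₁ = 0.0141 s.
At crossover x/V₁ = x/V₂ + tᵢ ⇒ x = tᵢ/(1/V₁ − 1/V₂) = 0.01410/(8.9206e-04 − 1.9589e-04) = 20.25 m.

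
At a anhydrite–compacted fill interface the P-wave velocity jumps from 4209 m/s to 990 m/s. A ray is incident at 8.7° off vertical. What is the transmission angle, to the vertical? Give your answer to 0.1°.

Snell's law: sin θ₂ = (V₂/V₁)·sin θ₁ = (990/4209)·sin 8.7° = 0.0356.
θ₂ = sin⁻¹(0.0356) = 2.04° (from vertical).

2.0°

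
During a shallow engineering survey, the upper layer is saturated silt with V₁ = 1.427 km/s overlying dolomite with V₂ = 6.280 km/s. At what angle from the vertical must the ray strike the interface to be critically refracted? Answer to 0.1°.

13.1°

Critical incidence: sin θ_c = V₁/V₂ = 1.427/6.280 = 0.2272.
θ_c = arcsin 0.2272 = 13.13°.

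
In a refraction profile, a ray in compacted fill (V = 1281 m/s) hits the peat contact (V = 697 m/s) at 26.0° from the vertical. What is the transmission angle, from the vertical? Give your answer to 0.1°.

13.8°

sin θ₁/V₁ = sin θ₂/V₂ ⇒ sin θ₂ = 697·sin 26.0°/1281 = 697·0.4384/1281 = 0.2385.
θ₂ = arcsin 0.2385 = 13.80° from the normal.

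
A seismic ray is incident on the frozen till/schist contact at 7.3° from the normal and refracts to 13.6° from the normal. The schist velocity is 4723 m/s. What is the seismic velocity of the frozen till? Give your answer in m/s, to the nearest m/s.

sin 7.3° = 0.1271; sin 13.6° = 0.2351.
V₁ = V₂·(sin θ₁/sin θ₂) = 4723·(0.1271/0.2351) = 2552.18 m/s.

2552 m/s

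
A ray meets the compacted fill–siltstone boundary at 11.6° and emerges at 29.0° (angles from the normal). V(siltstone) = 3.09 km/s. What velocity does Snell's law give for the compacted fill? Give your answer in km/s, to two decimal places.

1.28 km/s

sin 11.6° = 0.2011; sin 29.0° = 0.4848.
V₁ = V₂·(sin θ₁/sin θ₂) = 3.09·(0.2011/0.4848) = 1.28 km/s.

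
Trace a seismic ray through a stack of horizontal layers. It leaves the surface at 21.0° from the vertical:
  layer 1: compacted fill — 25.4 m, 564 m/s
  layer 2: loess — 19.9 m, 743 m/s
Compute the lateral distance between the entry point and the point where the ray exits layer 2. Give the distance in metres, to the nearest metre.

Apply Snell's law at each interface; in layer i the horizontal offset is hᵢ·tan θᵢ.
Layer 1: θ = 21.00°; offset = 25.4·tan 21.00° = 9.750 m.
Layer 2: sin θ = 743·sin 21.0°/564 = 0.4721, θ = 28.17°; offset = 19.9·tan 28.17° = 10.657 m.
Total horizontal offset = 20.407 m.

20 m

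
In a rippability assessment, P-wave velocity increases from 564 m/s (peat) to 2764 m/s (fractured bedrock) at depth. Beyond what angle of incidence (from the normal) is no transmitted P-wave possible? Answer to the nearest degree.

12°

At critical incidence the refracted ray runs along the interface (θ₂ = 90°), so sin θ_c = V₁/V₂.
θ_c = arcsin(564/2764) = arcsin 0.2041 = 11.77°.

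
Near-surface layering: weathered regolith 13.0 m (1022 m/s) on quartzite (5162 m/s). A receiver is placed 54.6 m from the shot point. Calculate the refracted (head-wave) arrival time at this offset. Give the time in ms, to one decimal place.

35.5 ms

t = x/V₂ + 2h·√(V₂²−V₁²)/(V₁V₂).
√(V₂²−V₁²) = √(5162²−1022²) = 5059.8 m/s; delay term = 2·13.0·5059.8/(1022·5162) = 0.02494 s.
t = 54.6/5162 + 0.02494 = 0.03551 s.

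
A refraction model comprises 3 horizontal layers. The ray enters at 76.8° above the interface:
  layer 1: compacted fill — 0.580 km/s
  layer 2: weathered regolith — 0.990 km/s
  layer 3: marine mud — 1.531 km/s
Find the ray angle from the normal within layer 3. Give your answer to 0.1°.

From the normal: θ₁ = 90° − 76.8° = 13.2°.
Ray parameter p = sin 13.2° / 0.580 = 3.9371e-01 s/km.
sin θ_3 = p·V_3 = 3.9371e-01 × 1.531 = 0.6028.
θ_3 = 37.07° from the vertical.

37.1°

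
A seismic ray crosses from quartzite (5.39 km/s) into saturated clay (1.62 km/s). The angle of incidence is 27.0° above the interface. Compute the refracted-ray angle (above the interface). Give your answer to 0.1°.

74.5°

Convert to the normal: θ₁ = 90° − 27.0° = 63.0°.
sin θ₁/V₁ = sin θ₂/V₂ ⇒ sin θ₂ = 1.62·sin 63.0°/5.39 = 1.62·0.8910/5.39 = 0.2678.
θ₂ = sin⁻¹(0.2678) = 15.53° (from vertical).
From the interface: 90° − 15.53° = 74.47°.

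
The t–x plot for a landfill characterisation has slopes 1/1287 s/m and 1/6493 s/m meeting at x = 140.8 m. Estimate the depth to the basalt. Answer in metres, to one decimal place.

h = (x_cross/2)·√((V₂−V₁)/(V₂+V₁)).
(V₂−V₁)/(V₂+V₁) = (6493−1287)/(6493+1287) = 0.6692; √ = 0.8180.
h = (140.8/2)·0.8180 = 57.59 m.

57.6 m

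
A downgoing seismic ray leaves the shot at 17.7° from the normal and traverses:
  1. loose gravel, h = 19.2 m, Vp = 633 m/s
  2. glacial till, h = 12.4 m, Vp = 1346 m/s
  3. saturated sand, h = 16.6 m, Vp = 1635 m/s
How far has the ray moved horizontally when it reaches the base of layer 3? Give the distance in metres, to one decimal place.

Apply Snell's law at each interface; in layer i the horizontal offset is hᵢ·tan θᵢ.
Layer 1: θ = 17.70°; offset = 19.2·tan 17.70° = 6.128 m.
Layer 2: sin θ = 1346·sin 17.7°/633 = 0.6465, θ = 40.28°; offset = 12.4·tan 40.28° = 10.508 m.
Layer 3: sin θ = 1635·sin 17.7°/633 = 0.7853, θ = 51.75°; offset = 16.6·tan 51.75° = 21.056 m.
Summing the layer offsets gives 37.691 m.

37.7 m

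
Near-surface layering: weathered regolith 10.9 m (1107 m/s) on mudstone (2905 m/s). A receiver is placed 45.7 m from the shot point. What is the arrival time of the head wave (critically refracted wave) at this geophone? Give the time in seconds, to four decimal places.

θ_c = arcsin(V₁/V₂) = arcsin(1107/2905) = 22.40°, cos θ_c = 0.9245.
Intercept time tᵢ = 2h cos θ_c / V₁ = 2·10.9·0.9245/1107 = 0.01821 s.
t = x/V₂ + tᵢ = 45.7/2905 + 0.01821 = 0.03394 s.

0.0339 s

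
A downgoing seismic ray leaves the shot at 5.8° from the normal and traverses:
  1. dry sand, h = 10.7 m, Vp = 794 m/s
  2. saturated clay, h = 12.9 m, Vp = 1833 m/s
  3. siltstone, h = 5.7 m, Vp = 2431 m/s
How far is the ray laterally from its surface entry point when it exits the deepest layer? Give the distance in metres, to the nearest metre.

p = sin θ₁/V₁ = sin 5.8°/794 = 1.2727e-04 s/m is conserved through the stack.
Layer 1: θ = 5.80°; offset = 10.7·tan 5.80° = 1.087 m.
Layer 2: sin θ = p·1833 = 0.2333 → θ = 13.49°; offset = 12.9·tan 13.49° = 3.095 m.
Layer 3: sin θ = p·2431 = 0.3094 → θ = 18.02°; offset = 5.7·tan 18.02° = 1.855 m.
Total horizontal offset = 6.036 m.

6 m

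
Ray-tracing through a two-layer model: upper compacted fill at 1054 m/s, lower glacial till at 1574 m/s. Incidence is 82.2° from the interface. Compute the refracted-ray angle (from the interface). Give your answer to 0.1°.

Convert to the normal: θ₁ = 90° − 82.2° = 7.8°.
Snell's law: sin θ₂ = (V₂/V₁)·sin θ₁ = (1574/1054)·sin 7.8° = 0.2027.
θ₂ = arcsin 0.2027 = 11.69° from the normal.
From the interface: 90° − 11.69° = 78.31°.

78.3°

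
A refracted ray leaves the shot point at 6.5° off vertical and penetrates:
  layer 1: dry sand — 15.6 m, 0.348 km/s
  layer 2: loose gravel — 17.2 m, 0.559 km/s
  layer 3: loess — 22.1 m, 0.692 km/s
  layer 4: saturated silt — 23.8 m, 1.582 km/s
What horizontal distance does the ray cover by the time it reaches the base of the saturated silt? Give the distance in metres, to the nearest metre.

24 m

Apply Snell's law at each interface; in layer i the horizontal offset is hᵢ·tan θᵢ.
Layer 1: θ = 6.50°; offset = 15.6·tan 6.50° = 1.777 m.
Layer 2: sin θ = 0.559·sin 6.5°/0.348 = 0.1818, θ = 10.48°; offset = 17.2·tan 10.48° = 3.181 m.
Layer 3: sin θ = 0.692·sin 6.5°/0.348 = 0.2251, θ = 13.01°; offset = 22.1·tan 13.01° = 5.106 m.
Layer 4: sin θ = 1.582·sin 6.5°/0.348 = 0.5146, θ = 30.97°; offset = 23.8·tan 30.97° = 14.285 m.
Summing the layer offsets gives 24.349 m.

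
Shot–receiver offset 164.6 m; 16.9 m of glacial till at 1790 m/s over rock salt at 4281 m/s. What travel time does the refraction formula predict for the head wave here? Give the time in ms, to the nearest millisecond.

56 ms

t = x/V₂ + 2h·√(V₂²−V₁²)/(V₁V₂).
√(V₂²−V₁²) = √(4281²−1790²) = 3888.8 m/s; delay term = 2·16.9·3888.8/(1790·4281) = 0.01715 s.
t = 164.6/4281 + 0.01715 = 0.05560 s.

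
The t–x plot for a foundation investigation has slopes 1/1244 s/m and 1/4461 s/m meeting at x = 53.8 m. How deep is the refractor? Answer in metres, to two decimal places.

20.20 m

h = (x_cross/2)·√((V₂−V₁)/(V₂+V₁)).
(V₂−V₁)/(V₂+V₁) = (4461−1244)/(4461+1244) = 0.5639; √ = 0.7509.
h = (53.8/2)·0.7509 = 20.20 m.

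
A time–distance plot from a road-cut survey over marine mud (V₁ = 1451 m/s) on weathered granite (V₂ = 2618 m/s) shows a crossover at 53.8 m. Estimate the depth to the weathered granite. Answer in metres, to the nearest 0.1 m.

14.4 m

h = (x_cross/2)·√((V₂−V₁)/(V₂+V₁)).
(V₂−V₁)/(V₂+V₁) = (2618−1451)/(2618+1451) = 0.2868; √ = 0.5355.
h = (53.8/2)·0.5355 = 14.41 m.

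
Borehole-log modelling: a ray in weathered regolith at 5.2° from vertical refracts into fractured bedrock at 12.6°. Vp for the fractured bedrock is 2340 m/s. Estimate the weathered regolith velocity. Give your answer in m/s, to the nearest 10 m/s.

sin 5.2° = 0.0906; sin 12.6° = 0.2181.
V₁ = V₂·(sin θ₁/sin θ₂) = 2340·(0.0906/0.2181) = 972.21 m/s.

970 m/s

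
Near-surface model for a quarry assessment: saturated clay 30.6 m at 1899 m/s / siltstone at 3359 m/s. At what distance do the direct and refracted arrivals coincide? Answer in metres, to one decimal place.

θ_c = arcsin(1899/3359) = 34.43°, so cos θ_c = 0.8249 and tᵢ = 2h cos θ_c/V₁ = 0.0266 s.
At crossover x/V₁ = x/V₂ + tᵢ ⇒ x = tᵢ/(1/V₁ − 1/V₂) = 0.02658/(5.2659e-04 − 2.9771e-04) = 116.14 m.

116.1 m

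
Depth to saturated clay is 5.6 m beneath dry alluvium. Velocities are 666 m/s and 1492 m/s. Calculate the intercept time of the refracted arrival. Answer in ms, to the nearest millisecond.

θ_c = arcsin(V₁/V₂) = arcsin(666/1492) = 26.51°; cos θ_c = 0.8948.
tᵢ = 2h·cos θ_c / V₁ = 2·5.6·0.8948 / 666 = 0.01505 s.

15 ms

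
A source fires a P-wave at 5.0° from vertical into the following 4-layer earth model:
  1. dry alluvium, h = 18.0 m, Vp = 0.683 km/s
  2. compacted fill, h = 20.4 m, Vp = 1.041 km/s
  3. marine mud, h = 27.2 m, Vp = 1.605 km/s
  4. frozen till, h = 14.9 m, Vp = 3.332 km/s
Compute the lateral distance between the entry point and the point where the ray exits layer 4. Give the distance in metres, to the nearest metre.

17 m

Ray parameter p = sin 5.0° / 0.683 km/s = 1.2761e-01 s/km.
Layer 1: θ = 5.00°; offset = 18.0·tan 5.00° = 1.575 m.
Layer 2: sin θ = p·1.041 = 0.1328 → θ = 7.63°; offset = 20.4·tan 7.63° = 2.734 m.
Layer 3: sin θ = p·1.605 = 0.2048 → θ = 11.82°; offset = 27.2·tan 11.82° = 5.691 m.
Layer 4: sin θ = p·3.332 = 0.4252 → θ = 25.16°; offset = 14.9·tan 25.16° = 7.000 m.
Total horizontal offset = 17.000 m.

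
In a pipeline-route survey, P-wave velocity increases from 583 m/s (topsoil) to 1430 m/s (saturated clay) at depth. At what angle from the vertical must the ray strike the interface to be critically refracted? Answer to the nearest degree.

At critical incidence the refracted ray runs along the interface (θ₂ = 90°), so sin θ_c = V₁/V₂.
θ_c = arcsin(583/1430) = arcsin 0.4077 = 24.06°.

24°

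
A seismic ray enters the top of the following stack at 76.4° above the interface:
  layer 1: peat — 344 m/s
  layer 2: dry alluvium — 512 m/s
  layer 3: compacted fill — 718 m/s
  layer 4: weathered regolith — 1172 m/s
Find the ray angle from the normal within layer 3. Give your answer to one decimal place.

29.4°

From the normal: θ₁ = 90° − 76.4° = 13.6°.
Ray parameter p = sin 13.6° / 344 = 6.8355e-04 s/m.
sin θ_3 = p·V_3 = 6.8355e-04 × 718 = 0.4908.
θ_3 = arcsin 0.4908 = 29.39°.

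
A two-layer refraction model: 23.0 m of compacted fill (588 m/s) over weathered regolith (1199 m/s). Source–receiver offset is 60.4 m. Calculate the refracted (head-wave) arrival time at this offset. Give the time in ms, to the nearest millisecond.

119 ms

θ_c = arcsin(V₁/V₂) = arcsin(588/1199) = 29.37°, cos θ_c = 0.8715.
Intercept time tᵢ = 2h cos θ_c / V₁ = 2·23.0·0.8715/588 = 0.06818 s.
t = x/V₂ + tᵢ = 60.4/1199 + 0.06818 = 0.11855 s.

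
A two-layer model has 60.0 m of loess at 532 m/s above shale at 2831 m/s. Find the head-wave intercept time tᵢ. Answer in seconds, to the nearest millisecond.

tᵢ = 2h·√(V₂²−V₁²)/(V₁V₂).
√(V₂²−V₁²) = √(2831²−532²) = 2780.6 m/s.
tᵢ = 2·60.0·2780.6/(532·2831) = 0.22155 s.

0.222 s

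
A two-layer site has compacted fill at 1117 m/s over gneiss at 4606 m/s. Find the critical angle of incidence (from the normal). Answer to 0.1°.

At critical incidence the refracted ray runs along the interface (θ₂ = 90°), so sin θ_c = V₁/V₂.
θ_c = arcsin(1117/4606) = arcsin 0.2425 = 14.03°.

14.0°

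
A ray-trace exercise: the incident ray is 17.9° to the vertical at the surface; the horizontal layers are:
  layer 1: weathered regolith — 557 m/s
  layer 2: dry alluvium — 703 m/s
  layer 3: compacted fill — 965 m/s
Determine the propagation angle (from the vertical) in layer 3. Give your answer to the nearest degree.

32°

Snell's law across each interface conserves sin θ / V, so sin θ_3 = V_3·sin θ₁/V₁.
sin θ_3 = 965 × sin 17.9° / 557 = 0.5325.
θ_3 = arcsin 0.5325 = 32.17°.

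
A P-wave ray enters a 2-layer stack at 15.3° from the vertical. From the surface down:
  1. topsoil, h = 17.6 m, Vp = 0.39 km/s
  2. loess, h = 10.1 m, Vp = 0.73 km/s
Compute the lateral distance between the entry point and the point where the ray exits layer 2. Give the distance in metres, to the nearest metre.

Ray parameter p = sin 15.3° / 0.39 km/s = 6.7660e-01 s/km.
Layer 1: θ = 15.30°; offset = 17.6·tan 15.30° = 4.815 m.
Layer 2: sin θ = p·0.73 = 0.4939 → θ = 29.60°; offset = 10.1·tan 29.60° = 5.737 m.
Summing the layer offsets gives 10.552 m.

11 m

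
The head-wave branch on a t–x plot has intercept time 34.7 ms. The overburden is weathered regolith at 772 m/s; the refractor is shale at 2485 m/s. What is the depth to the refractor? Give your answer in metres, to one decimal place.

14.1 m

h = tᵢ·V₁·V₂ / (2·√(V₂²−V₁²)).
√(V₂²−V₁²) = √(2485² − 772²) = 2362.0 m/s.
h = 0.0347 s × 772 × 2485 / (2 × 2362.0) = 14.09 m.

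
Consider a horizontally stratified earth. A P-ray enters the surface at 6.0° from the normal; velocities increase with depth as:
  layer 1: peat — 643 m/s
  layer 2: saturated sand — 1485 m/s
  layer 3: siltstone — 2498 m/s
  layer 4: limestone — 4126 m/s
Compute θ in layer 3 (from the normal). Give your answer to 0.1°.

Snell's law across each interface conserves sin θ / V, so sin θ_3 = V_3·sin θ₁/V₁.
sin θ_3 = 2498 × sin 6.0° / 643 = 0.4061.
θ_3 = 23.96° from the vertical.

24.0°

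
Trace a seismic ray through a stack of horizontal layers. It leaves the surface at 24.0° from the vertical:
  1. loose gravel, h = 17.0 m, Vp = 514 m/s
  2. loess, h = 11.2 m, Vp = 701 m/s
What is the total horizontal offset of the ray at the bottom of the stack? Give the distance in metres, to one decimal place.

15.0 m

p = sin θ₁/V₁ = sin 24.0°/514 = 7.9132e-04 s/m is conserved through the stack.
Layer 1: θ = 24.00°; offset = 17.0·tan 24.00° = 7.569 m.
Layer 2: sin θ = p·701 = 0.5547 → θ = 33.69°; offset = 11.2·tan 33.69° = 7.467 m.
Total horizontal offset = 15.036 m.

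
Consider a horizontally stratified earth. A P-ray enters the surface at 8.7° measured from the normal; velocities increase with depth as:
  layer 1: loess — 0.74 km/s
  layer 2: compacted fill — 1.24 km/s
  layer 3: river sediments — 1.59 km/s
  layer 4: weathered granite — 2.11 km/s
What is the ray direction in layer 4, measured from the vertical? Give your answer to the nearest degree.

Snell's law across each interface conserves sin θ / V, so sin θ_4 = V_4·sin θ₁/V₁.
sin θ_4 = 2.11 × sin 8.7° / 0.74 = 0.4313.
θ_4 = arcsin 0.4313 = 25.55°.

26°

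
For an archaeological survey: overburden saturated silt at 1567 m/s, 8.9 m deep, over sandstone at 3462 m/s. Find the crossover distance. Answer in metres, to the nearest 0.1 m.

x_cross = 2h·√((V₂+V₁)/(V₂−V₁)).
(V₂+V₁)/(V₂−V₁) = (3462+1567)/(3462−1567) = 2.6538; √ = 1.6291.
x_cross = 2·8.9·1.6291 = 29.00 m.

29.0 m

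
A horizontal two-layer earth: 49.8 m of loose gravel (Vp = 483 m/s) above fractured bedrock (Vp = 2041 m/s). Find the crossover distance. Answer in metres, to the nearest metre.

127 m

θ_c = arcsin(483/2041) = 13.69°, so cos θ_c = 0.9716 and tᵢ = 2h cos θ_c/V₁ = 0.2004 s.
At crossover x/V₁ = x/V₂ + tᵢ ⇒ x = tᵢ/(1/V₁ − 1/V₂) = 0.20035/(2.0704e-03 − 4.8996e-04) = 126.77 m.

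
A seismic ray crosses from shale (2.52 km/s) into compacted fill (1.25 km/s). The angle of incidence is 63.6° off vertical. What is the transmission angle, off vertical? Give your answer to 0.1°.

Snell's law: sin θ₂ = (V₂/V₁)·sin θ₁ = (1.25/2.52)·sin 63.6° = 0.4443.
θ₂ = sin⁻¹(0.4443) = 26.38° (from vertical).

26.4°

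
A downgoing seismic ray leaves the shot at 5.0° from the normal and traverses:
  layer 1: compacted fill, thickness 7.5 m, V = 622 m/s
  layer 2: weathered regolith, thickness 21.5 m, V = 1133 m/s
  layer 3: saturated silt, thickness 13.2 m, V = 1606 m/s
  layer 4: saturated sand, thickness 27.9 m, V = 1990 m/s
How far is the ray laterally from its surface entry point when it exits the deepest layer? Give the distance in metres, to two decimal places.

Ray parameter p = sin 5.0° / 622 m/s = 1.4012e-04 s/m.
Layer 1: θ = 5.00°; offset = 7.5·tan 5.00° = 0.6562 m.
Layer 2: sin θ = p·1133 = 0.1588 → θ = 9.13°; offset = 21.5·tan 9.13° = 3.4571 m.
Layer 3: sin θ = p·1606 = 0.2250 → θ = 13.00°; offset = 13.2·tan 13.00° = 3.0487 m.
Layer 4: sin θ = p·1990 = 0.2788 → θ = 16.19°; offset = 27.9·tan 16.19° = 8.1010 m.
Σ offsets = 15.2630 m.

15.26 m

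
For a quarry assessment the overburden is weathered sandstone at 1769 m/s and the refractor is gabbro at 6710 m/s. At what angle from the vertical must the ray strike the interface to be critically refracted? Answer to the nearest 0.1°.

15.3°

At critical incidence the refracted ray runs along the interface (θ₂ = 90°), so sin θ_c = V₁/V₂.
θ_c = arcsin(1769/6710) = arcsin 0.2636 = 15.29°.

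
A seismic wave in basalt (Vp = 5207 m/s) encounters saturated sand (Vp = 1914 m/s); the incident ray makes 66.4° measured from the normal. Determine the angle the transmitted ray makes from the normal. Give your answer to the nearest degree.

20°

Snell's law: sin θ₂ = (V₂/V₁)·sin θ₁ = (1914/5207)·sin 66.4° = 0.3368.
θ₂ = sin⁻¹(0.3368) = 19.68° (from vertical).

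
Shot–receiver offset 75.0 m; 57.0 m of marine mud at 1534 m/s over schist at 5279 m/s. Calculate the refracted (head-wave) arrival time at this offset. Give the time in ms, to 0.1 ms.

θ_c = arcsin(V₁/V₂) = arcsin(1534/5279) = 16.89°, cos θ_c = 0.9568.
Intercept time tᵢ = 2h cos θ_c / V₁ = 2·57.0·0.9568/1534 = 0.07111 s.
t = x/V₂ + tᵢ = 75.0/5279 + 0.07111 = 0.08532 s.

85.3 ms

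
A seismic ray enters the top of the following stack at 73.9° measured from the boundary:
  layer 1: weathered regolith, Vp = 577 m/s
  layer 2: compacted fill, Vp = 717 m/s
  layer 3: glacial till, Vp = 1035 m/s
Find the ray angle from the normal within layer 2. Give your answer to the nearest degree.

From the normal: θ₁ = 90° − 73.9° = 16.1°.
Snell's law across each interface conserves sin θ / V, so sin θ_2 = V_2·sin θ₁/V₁.
sin θ_2 = 717 × sin 16.1° / 577 = 0.3446.
θ_2 = arcsin 0.3446 = 20.16°.

20°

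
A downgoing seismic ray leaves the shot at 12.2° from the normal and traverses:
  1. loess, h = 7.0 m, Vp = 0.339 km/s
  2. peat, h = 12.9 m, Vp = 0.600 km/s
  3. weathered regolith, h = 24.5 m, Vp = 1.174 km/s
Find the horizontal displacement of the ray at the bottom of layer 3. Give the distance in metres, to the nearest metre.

33 m

Apply Snell's law at each interface; in layer i the horizontal offset is hᵢ·tan θᵢ.
Layer 1: θ = 12.20°; offset = 7.0·tan 12.20° = 1.513 m.
Layer 2: sin θ = 0.600·sin 12.2°/0.339 = 0.3740, θ = 21.96°; offset = 12.9·tan 21.96° = 5.203 m.
Layer 3: sin θ = 1.174·sin 12.2°/0.339 = 0.7318, θ = 47.04°; offset = 24.5·tan 47.04° = 26.311 m.
Σ offsets = 33.027 m.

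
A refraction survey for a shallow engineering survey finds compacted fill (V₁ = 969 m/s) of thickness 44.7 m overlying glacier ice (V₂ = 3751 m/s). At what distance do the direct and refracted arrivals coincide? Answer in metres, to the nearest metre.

116 m

x_cross = 2h·√((V₂+V₁)/(V₂−V₁)).
(V₂+V₁)/(V₂−V₁) = (3751+969)/(3751−969) = 1.6966; √ = 1.3025.
x_cross = 2·44.7·1.3025 = 116.45 m.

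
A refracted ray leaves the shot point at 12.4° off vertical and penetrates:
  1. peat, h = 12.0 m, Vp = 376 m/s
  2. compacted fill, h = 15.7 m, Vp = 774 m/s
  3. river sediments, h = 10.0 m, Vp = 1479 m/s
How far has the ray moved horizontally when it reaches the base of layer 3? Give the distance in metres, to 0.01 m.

Apply Snell's law at each interface; in layer i the horizontal offset is hᵢ·tan θᵢ.
Layer 1: θ = 12.40°; offset = 12.0·tan 12.40° = 2.6384 m.
Layer 2: sin θ = 774·sin 12.4°/376 = 0.4420, θ = 26.23°; offset = 15.7·tan 26.23° = 7.7369 m.
Layer 3: sin θ = 1479·sin 12.4°/376 = 0.8447, θ = 57.64°; offset = 10.0·tan 57.64° = 15.7793 m.
Σ offsets = 26.1546 m.

26.15 m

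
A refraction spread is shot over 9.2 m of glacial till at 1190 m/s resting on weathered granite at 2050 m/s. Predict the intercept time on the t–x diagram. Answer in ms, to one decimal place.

θ_c = arcsin(V₁/V₂) = arcsin(1190/2050) = 35.48°; cos θ_c = 0.8143.
tᵢ = 2h·cos θ_c / V₁ = 2·9.2·0.8143 / 1190 = 0.01259 s.

12.6 ms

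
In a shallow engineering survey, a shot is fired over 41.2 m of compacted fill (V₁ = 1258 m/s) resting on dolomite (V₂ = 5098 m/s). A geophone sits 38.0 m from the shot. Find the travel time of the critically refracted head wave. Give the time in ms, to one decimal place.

70.9 ms

θ_c = arcsin(V₁/V₂) = arcsin(1258/5098) = 14.29°, cos θ_c = 0.9691.
Intercept time tᵢ = 2h cos θ_c / V₁ = 2·41.2·0.9691/1258 = 0.06348 s.
t = x/V₂ + tᵢ = 38.0/5098 + 0.06348 = 0.07093 s.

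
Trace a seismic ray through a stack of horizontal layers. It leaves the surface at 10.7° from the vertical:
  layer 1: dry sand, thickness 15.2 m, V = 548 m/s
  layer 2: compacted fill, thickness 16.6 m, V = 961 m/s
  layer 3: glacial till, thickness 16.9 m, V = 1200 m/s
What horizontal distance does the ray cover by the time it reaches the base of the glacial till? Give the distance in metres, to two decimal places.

p = sin θ₁/V₁ = sin 10.7°/548 = 3.3881e-04 s/m is conserved through the stack.
Layer 1: θ = 10.70°; offset = 15.2·tan 10.70° = 2.8721 m.
Layer 2: sin θ = p·961 = 0.3256 → θ = 19.00°; offset = 16.6·tan 19.00° = 5.7163 m.
Layer 3: sin θ = p·1200 = 0.4066 → θ = 23.99°; offset = 16.9·tan 23.99° = 7.5207 m.
Summing the layer offsets gives 16.1091 m.

16.11 m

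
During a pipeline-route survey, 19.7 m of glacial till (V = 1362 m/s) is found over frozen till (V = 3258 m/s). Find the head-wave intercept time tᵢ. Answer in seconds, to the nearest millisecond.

0.026 s

tᵢ = 2h·√(V₂²−V₁²)/(V₁V₂).
√(V₂²−V₁²) = √(3258²−1362²) = 2959.6 m/s.
tᵢ = 2·19.7·2959.6/(1362·3258) = 0.02628 s.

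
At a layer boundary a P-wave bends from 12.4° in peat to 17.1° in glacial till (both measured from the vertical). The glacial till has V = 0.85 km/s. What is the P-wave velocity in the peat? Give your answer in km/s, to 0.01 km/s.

0.62 km/s

sin 12.4° = 0.2147; sin 17.1° = 0.2940.
V₁ = V₂·(sin θ₁/sin θ₂) = 0.85·(0.2147/0.2940) = 0.62 km/s.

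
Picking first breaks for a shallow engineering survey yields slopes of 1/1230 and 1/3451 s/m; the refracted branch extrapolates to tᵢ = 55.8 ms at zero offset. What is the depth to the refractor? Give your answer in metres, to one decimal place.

h = tᵢ·V₁·V₂ / (2·√(V₂²−V₁²)).
√(V₂²−V₁²) = √(3451² − 1230²) = 3224.4 m/s.
h = 0.0558 s × 1230 × 3451 / (2 × 3224.4) = 36.73 m.

36.7 m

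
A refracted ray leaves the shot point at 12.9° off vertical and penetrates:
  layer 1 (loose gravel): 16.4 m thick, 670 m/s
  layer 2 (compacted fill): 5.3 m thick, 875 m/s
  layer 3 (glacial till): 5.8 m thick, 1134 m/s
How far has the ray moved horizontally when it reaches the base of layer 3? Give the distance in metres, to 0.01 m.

7.74 m

Ray parameter p = sin 12.9° / 670 m/s = 3.3321e-04 s/m.
Layer 1: θ = 12.90°; offset = 16.4·tan 12.90° = 3.7561 m.
Layer 2: sin θ = p·875 = 0.2916 → θ = 16.95°; offset = 5.3·tan 16.95° = 1.6154 m.
Layer 3: sin θ = p·1134 = 0.3779 → θ = 22.20°; offset = 5.8·tan 22.20° = 2.3671 m.
Σ offsets = 7.7386 m.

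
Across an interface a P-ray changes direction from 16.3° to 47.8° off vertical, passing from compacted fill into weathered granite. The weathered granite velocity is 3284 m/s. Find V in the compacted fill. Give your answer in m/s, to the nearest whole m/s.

sin 16.3° = 0.2807; sin 47.8° = 0.7408.
V₁ = V₂·(sin θ₁/sin θ₂) = 3284·(0.2807/0.7408) = 1244.20 m/s.

1244 m/s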